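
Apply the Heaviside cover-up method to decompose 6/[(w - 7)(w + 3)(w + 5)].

Cover (w - 7), w=7: P = 6/[(7 + 3)(7 + 5)] = 1/20. Cover (w + 3), w=-3: Q = 6/[(-3 - 7)(-3 + 5)] = -3/10. Cover (w + 5), w=-5: R = 6/[(-5 - 7)(-5 + 3)] = 1/4.
Result: (1/20)/(w - 7) - (3/10)/(w + 3) + (1/4)/(w + 5)


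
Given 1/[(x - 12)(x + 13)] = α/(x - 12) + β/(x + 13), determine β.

Cover-up at x = -13: β = 1/(-13 - 12) = -1/25


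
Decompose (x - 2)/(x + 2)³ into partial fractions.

(x - 2) = A(x + 2)² + B(x + 2) + C. At x = -2: C = 1·(-2) - 2 = -4. Coefficients: A = 0, B = 1
Result: 1/(x + 2)² - 4/(x + 2)³


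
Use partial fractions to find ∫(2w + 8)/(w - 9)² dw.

Decompose: α = 2, β = 2·9 + 8 = 26, so (2w + 8)/(w - 9)² = 2/(w - 9) + 26/(w - 9)². Integrate: ∫ α/(w - 9) dw = 2 ln|(w - 9)|; ∫ β/(w - 9)² dw = -26/(w - 9). Sum: 2 ln|(w - 9)| - 26/(w - 9) + C


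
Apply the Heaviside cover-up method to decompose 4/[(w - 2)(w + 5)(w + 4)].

Cover (w - 2), w=2: α = 4/[(2 + 5)(2 + 4)] = 2/21. Cover (w + 5), w=-5: β = 4/[(-5 - 2)(-5 + 4)] = 4/7. Cover (w + 4), w=-4: γ = 4/[(-4 - 2)(-4 + 5)] = -2/3.
Result: (2/21)/(w - 2) + (4/7)/(w + 5) - (2/3)/(w + 4)


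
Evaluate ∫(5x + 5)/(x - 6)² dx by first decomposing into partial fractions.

Decompose: α = 5, β = 5·6 + 5 = 35, so (5x + 5)/(x - 6)² = 5/(x - 6) + 35/(x - 6)². Integrate: ∫ α/(x - 6) dx = 5 ln|(x - 6)|; ∫ β/(x - 6)² dx = -35/(x - 6). Sum: 5 ln|(x - 6)| - 35/(x - 6) + C


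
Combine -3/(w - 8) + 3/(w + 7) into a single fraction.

Common denominator (w - 8)(w + 7). Numerator: -3(w + 7) + 3(w - 8) = (-3w - 21) + (3w - 24) = -45
Result: (-45)/[(w - 8)(w + 7)]


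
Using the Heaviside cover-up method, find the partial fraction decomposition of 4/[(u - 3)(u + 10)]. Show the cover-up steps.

Cover (u - 3): set u=3, get α = 4/(3 + 10) = 4/13. Cover (u + 10): set u=-10, get β = 4/(-10 - 3) = -4/13.
Result: (4/13)/(u - 3) - (4/13)/(u + 10)


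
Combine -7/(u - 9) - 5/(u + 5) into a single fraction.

Common denominator (u - 9)(u + 5). Numerator: -7(u + 5) - 5(u - 9) = (-7u - 35) - (5u - 45) = -12u + 10
Result: (-12u + 10)/[(u - 9)(u + 5)]


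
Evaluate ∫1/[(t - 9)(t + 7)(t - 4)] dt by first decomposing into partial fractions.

Cover-up: α = 1/80, β = 1/176, γ = -1/55. Decomposition: (1/80)/(t - 9) + (1/176)/(t + 7) - (1/55)/(t - 4). Integrate each term: (1/80) ln|(t - 9)| + (1/176) ln|(t + 7)| - (1/55) ln|(t - 4)| + C


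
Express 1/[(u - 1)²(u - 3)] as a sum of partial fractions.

Cover-up at u=3: γ = 1/(3 - 1)² = 1/4. Cover-up at u=1: β = 1/(1 - 3) = -1/2. Comparing u² coeff: α = -γ = -1/4
Result: (-1/4)/(u - 1) - (1/2)/(u - 1)² + (1/4)/(u - 3)


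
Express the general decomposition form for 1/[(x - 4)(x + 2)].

Distinct linear factors: α/(x - 4) + β/(x + 2)


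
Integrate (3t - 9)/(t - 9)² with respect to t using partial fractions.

Decompose: P = 3, Q = 3·9 - 9 = 18, so (3t - 9)/(t - 9)² = 3/(t - 9) + 18/(t - 9)². Integrate: ∫ P/(t - 9) dt = 3 ln|(t - 9)|; ∫ Q/(t - 9)² dt = -18/(t - 9). Sum: 3 ln|(t - 9)| - 18/(t - 9) + C


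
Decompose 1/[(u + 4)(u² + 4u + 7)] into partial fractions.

Cover-up at u = -4: α = 1/((-4)² + 4·(-4) + 7) = 1/7. Then β = -α = -1/7, γ = -α·(4 - 4) = 0
Result: (1/7)/(u + 4) - ((1/7)u)/(u² + 4u + 7)


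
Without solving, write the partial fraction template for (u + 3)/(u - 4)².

Repeated linear factor: P/(u - 4) + Q/(u - 4)²


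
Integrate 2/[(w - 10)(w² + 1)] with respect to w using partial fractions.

Cover-up at w=10: α = 2/(10²+1) = 2/101. Coeff matching: β = -2/101, γ = -20/101. Decomposition: (2/101)/(w - 10) - ((2/101)w + 20/101)/(w² + 1). Integrate: linear → ln, quadratic → (1/2)ln + arctan: (2/101) ln|(w - 10)| - (1/101) ln(w² + 1) - (20/101) arctan(w) + C


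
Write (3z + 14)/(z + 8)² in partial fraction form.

(3z + 14) = P(z + 8) + Q. At z = -8: Q = 3·(-8) + 14 = -10. Coeff of z: P = 3
Result: 3/(z + 8) - 10/(z + 8)²


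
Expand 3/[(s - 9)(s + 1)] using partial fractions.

3/(s - 9)(s + 1) = P/(s - 9) + Q/(s + 1). P = 3/(9 + 1) = 3/10, Q = 3/(-1 - 9) = -3/10
Result: (3/10)/(s - 9) - (3/10)/(s + 1)


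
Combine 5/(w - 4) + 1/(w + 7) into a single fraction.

Common denominator (w - 4)(w + 7). Numerator: 5(w + 7) + 1(w - 4) = (5w + 35) + (w - 4) = 6w + 31
Result: (6w + 31)/[(w - 4)(w + 7)]


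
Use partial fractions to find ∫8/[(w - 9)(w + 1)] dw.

Decompose: 8/[(w - 9)(w + 1)] = (4/5)/(w - 9) - (4/5)/(w + 1). Integrate each term: (4/5) ln|(w - 9)| - (4/5) ln|(w + 1)| + C


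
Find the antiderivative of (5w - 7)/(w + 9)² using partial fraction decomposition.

Decompose: P = 5, Q = 5·(-9) - 7 = -52, so (5w - 7)/(w + 9)² = 5/(w + 9) - 52/(w + 9)². Integrate: ∫ P/(w + 9) dw = 5 ln|(w + 9)|; ∫ Q/(w + 9)² dw = 52/(w + 9). Sum: 5 ln|(w + 9)| + 52/(w + 9) + C


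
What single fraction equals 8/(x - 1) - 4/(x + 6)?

Common denominator (x - 1)(x + 6). Numerator: 8(x + 6) - 4(x - 1) = (8x + 48) - (4x - 4) = 4x + 52
Result: (4x + 52)/[(x - 1)(x + 6)]


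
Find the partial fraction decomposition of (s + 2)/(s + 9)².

(s + 2) = A(s + 9) + B. At s = -9: B = 1·(-9) + 2 = -7. Coeff of s: A = 1
Result: 1/(s + 9) - 7/(s + 9)²


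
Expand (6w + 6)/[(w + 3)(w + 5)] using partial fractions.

At w=-3: α = (6·(-3) + 6)/(-3 + 5) = -6. At w=-5: β = (6·(-5) + 6)/(-5 + 3) = 12
Result: -6/(w + 3) + 12/(w + 5)


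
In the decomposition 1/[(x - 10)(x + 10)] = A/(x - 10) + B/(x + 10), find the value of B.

Cover-up at x = -10: B = 1/(-10 - 10) = -1/20


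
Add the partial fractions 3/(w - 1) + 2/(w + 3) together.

Common denominator (w - 1)(w + 3). Numerator: 3(w + 3) + 2(w - 1) = (3w + 9) + (2w - 2) = 5w + 7
Result: (5w + 7)/[(w - 1)(w + 3)]


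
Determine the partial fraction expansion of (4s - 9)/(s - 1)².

(4s - 9) = A(s - 1) + B. At s = 1: B = 4·1 - 9 = -5. Coeff of s: A = 4
Result: 4/(s - 1) - 5/(s - 1)²


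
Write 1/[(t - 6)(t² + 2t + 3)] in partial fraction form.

Cover-up at t = 6: α = 1/(6² + 2·6 + 3) = 1/51. Then β = -α = -1/51, γ = -α·(2 + 6) = -8/51
Result: (1/51)/(t - 6) - ((1/51)t + 8/51)/(t² + 2t + 3)


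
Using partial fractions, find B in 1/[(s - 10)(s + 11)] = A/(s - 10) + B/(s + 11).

Cover-up at s = -11: B = 1/(-11 - 10) = -1/21


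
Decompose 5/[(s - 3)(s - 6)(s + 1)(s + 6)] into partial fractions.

Using Heaviside cover-up: (-5/108)/(s - 3) + (5/252)/(s - 6) + (1/28)/(s + 1) - (1/108)/(s + 6)


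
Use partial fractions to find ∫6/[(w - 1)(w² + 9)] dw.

Cover-up at w=1: α = 6/(1²+9) = 3/5. Coeff matching: β = -3/5, γ = -3/5. Decomposition: (3/5)/(w - 1) - ((3/5)w + 3/5)/(w² + 9). Integrate: linear → ln, quadratic → (1/2)ln + arctan: (3/5) ln|(w - 1)| - (3/10) ln(w² + 9) - (1/5) arctan(w/3) + C


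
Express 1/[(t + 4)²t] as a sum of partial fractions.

Cover-up at t=0: R = 1/(0 + 4)² = 1/16. Cover-up at t=-4: Q = 1/(-4 - 0) = -1/4. Comparing t² coeff: P = -R = -1/16
Result: (-1/16)/(t + 4) - (1/4)/(t + 4)² + (1/16)/t


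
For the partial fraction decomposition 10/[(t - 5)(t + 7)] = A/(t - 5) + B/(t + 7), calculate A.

Cover-up at t = 5: A = 10/(5 + 7) = 10/12 = 5/6


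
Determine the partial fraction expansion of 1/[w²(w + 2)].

Cover-up at w=-2: γ = 1/(-2 - 0)² = 1/4. Cover-up at w=0: β = 1/(0 + 2) = 1/2. Comparing w² coeff: α = -γ = -1/4
Result: (-1/4)/w + (1/2)/w² + (1/4)/(w + 2)


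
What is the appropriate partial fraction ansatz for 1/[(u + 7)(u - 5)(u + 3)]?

Three distinct linear factors: α/(u + 7) + β/(u - 5) + γ/(u + 3)


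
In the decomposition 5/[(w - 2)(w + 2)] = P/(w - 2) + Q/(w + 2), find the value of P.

Cover-up at w = 2: P = 5/(2 + 2) = 5/4


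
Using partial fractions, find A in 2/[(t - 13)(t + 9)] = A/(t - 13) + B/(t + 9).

Cover-up at t = 13: A = 2/(13 + 9) = 2/22 = 1/11


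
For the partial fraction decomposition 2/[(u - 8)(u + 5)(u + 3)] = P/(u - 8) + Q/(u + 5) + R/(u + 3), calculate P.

Cover-up at u = 8: P = 2/[(8 + 5)(8 + 3)] = 2/[(13)(11)] = 2/143


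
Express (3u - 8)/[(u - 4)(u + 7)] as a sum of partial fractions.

At u=4: A = (3·4 - 8)/(4 + 7) = 4/11. At u=-7: B = (3·(-7) - 8)/(-7 - 4) = 29/11
Result: (4/11)/(u - 4) + (29/11)/(u + 7)


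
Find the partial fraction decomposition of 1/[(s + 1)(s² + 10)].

Cover-up at s = -1: α = 1/((-1)² + 10) = 1/11. Then β = -α = -1/11, γ = -α·(0 - 1) = 1/11
Result: (1/11)/(s + 1) - ((1/11)s - 1/11)/(s² + 10)


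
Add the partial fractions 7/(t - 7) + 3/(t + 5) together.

Common denominator (t - 7)(t + 5). Numerator: 7(t + 5) + 3(t - 7) = (7t + 35) + (3t - 21) = 10t + 14
Result: (10t + 14)/[(t - 7)(t + 5)]


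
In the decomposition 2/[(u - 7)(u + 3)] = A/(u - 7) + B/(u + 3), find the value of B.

Cover-up at u = -3: B = 2/(-3 - 7) = -2/10 = -1/5


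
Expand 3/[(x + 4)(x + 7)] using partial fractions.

3/(x + 4)(x + 7) = α/(x + 4) + β/(x + 7). α = 3/(-4 + 7) = 1, β = 3/(-7 + 4) = -1
Result: 1/(x + 4) - 1/(x + 7)


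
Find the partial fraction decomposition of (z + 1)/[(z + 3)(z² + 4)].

At z=-3: α = (1·(-3) + 1)/((-3)² + 4) = -2/13. β = -α = 2/13, γ = 1 - (-3)·α = 7/13
Result: (-2/13)/(z + 3) + ((2/13)z + 7/13)/(z² + 4)


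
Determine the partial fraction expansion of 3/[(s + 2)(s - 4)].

3/(s + 2)(s - 4) = P/(s + 2) + Q/(s - 4). P = 3/(-2 - 4) = -1/2, Q = 3/(4 + 2) = 1/2
Result: (-1/2)/(s + 2) + (1/2)/(s - 4)


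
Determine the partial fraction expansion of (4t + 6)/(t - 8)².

(4t + 6) = P(t - 8) + Q. At t = 8: Q = 4·8 + 6 = 38. Coeff of t: P = 4
Result: 4/(t - 8) + 38/(t - 8)²


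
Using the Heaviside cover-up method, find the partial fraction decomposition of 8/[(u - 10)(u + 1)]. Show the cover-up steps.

Cover (u - 10): set u=10, get P = 8/(10 + 1) = 8/11. Cover (u + 1): set u=-1, get Q = 8/(-1 - 10) = -8/11.
Result: (8/11)/(u - 10) - (8/11)/(u + 1)


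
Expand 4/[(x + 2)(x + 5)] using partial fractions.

4/(x + 2)(x + 5) = α/(x + 2) + β/(x + 5). α = 4/(-2 + 5) = 4/3, β = 4/(-5 + 2) = -4/3
Result: (4/3)/(x + 2) - (4/3)/(x + 5)


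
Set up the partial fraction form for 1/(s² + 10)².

Repeated quadratic factor: (As + B)/(s² + 10) + (Cs + D)/(s² + 10)²


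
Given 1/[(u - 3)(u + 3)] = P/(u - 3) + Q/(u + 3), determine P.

Cover-up at u = 3: P = 1/(3 + 3) = 1/6


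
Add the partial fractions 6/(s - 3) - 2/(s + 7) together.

Common denominator (s - 3)(s + 7). Numerator: 6(s + 7) - 2(s - 3) = (6s + 42) - (2s - 6) = 4s + 48
Result: (4s + 48)/[(s - 3)(s + 7)]


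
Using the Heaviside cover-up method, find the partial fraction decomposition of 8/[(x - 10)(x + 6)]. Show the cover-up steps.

Cover (x - 10): set x=10, get A = 8/(10 + 6) = 1/2. Cover (x + 6): set x=-6, get B = 8/(-6 - 10) = -1/2.
Result: (1/2)/(x - 10) - (1/2)/(x + 6)


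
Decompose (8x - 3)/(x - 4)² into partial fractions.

(8x - 3) = α(x - 4) + β. At x = 4: β = 8·4 - 3 = 29. Coeff of x: α = 8
Result: 8/(x - 4) + 29/(x - 4)²


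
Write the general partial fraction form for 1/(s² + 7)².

Repeated quadratic factor: (Ps + Q)/(s² + 7) + (Rs + S)/(s² + 7)²


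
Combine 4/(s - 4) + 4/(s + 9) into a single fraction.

Common denominator (s - 4)(s + 9). Numerator: 4(s + 9) + 4(s - 4) = (4s + 36) + (4s - 16) = 8s + 20
Result: (8s + 20)/[(s - 4)(s + 9)]


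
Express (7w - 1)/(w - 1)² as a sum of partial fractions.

(7w - 1) = A(w - 1) + B. At w = 1: B = 7·1 - 1 = 6. Coeff of w: A = 7
Result: 7/(w - 1) + 6/(w - 1)²


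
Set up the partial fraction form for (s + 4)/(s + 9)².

Repeated linear factor: A/(s + 9) + B/(s + 9)²


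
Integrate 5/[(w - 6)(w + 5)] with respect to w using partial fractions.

Decompose: 5/[(w - 6)(w + 5)] = (5/11)/(w - 6) - (5/11)/(w + 5). Integrate each term: (5/11) ln|(w - 6)| - (5/11) ln|(w + 5)| + C


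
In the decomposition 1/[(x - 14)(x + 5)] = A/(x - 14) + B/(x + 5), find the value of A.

Cover-up at x = 14: A = 1/(14 + 5) = 1/19


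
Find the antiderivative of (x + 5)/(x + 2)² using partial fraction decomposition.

Decompose: α = 1, β = 1·(-2) + 5 = 3, so (x + 5)/(x + 2)² = 1/(x + 2) + 3/(x + 2)². Integrate: ∫ α/(x + 2) dx = ln|(x + 2)|; ∫ β/(x + 2)² dx = -3/(x + 2). Sum: ln|(x + 2)| - 3/(x + 2) + C


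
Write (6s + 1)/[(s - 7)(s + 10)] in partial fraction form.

At s=7: A = (6·7 + 1)/(7 + 10) = 43/17. At s=-10: B = (6·(-10) + 1)/(-10 - 7) = 59/17
Result: (43/17)/(s - 7) + (59/17)/(s + 10)


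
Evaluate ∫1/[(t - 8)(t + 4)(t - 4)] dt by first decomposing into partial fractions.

Cover-up: P = 1/48, Q = 1/96, R = -1/32. Decomposition: (1/48)/(t - 8) + (1/96)/(t + 4) - (1/32)/(t - 4). Integrate each term: (1/48) ln|(t - 8)| + (1/96) ln|(t + 4)| - (1/32) ln|(t - 4)| + C


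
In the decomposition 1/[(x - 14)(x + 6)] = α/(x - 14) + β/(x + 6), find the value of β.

Cover-up at x = -6: β = 1/(-6 - 14) = -1/20


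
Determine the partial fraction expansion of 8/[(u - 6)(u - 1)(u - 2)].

Using cover-up method: α = 2/5, β = 8/5, γ = -2
Result: (2/5)/(u - 6) + (8/5)/(u - 1) - 2/(u - 2)


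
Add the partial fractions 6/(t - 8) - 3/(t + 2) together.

Common denominator (t - 8)(t + 2). Numerator: 6(t + 2) - 3(t - 8) = (6t + 12) - (3t - 24) = 3t + 36
Result: (3t + 36)/[(t - 8)(t + 2)]


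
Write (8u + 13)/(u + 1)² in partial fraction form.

(8u + 13) = α(u + 1) + β. At u = -1: β = 8·(-1) + 13 = 5. Coeff of u: α = 8
Result: 8/(u + 1) + 5/(u + 1)²


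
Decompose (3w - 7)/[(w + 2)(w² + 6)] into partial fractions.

At w=-2: α = (3·(-2) - 7)/((-2)² + 6) = -13/10. β = -α = 13/10, γ = 3 - (-2)·α = 2/5
Result: (-13/10)/(w + 2) + ((13/10)w + 2/5)/(w² + 6)


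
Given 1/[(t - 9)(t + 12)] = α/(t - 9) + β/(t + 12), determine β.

Cover-up at t = -12: β = 1/(-12 - 9) = -1/21


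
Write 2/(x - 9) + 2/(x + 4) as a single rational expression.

Common denominator (x - 9)(x + 4). Numerator: 2(x + 4) + 2(x - 9) = (2x + 8) + (2x - 18) = 4x - 10
Result: (4x - 10)/[(x - 9)(x + 4)]


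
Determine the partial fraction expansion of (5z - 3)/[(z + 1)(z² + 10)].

At z=-1: A = (5·(-1) - 3)/((-1)² + 10) = -8/11. B = -A = 8/11, C = 5 - (-1)·A = 47/11
Result: (-8/11)/(z + 1) + ((8/11)z + 47/11)/(z² + 10)


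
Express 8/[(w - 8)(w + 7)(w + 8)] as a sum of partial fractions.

Using cover-up method: A = 1/30, B = -8/15, C = 1/2
Result: (1/30)/(w - 8) - (8/15)/(w + 7) + (1/2)/(w + 8)


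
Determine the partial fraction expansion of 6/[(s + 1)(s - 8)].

6/(s + 1)(s - 8) = A/(s + 1) + B/(s - 8). A = 6/(-1 - 8) = -2/3, B = 6/(8 + 1) = 2/3
Result: (-2/3)/(s + 1) + (2/3)/(s - 8)


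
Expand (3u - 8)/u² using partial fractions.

(3u - 8) = αu + β. At u = 0: β = 3·0 - 8 = -8. Coeff of u: α = 3
Result: 3/u - 8/u²


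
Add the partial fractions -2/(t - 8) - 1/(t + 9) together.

Common denominator (t - 8)(t + 9). Numerator: -2(t + 9) - 1(t - 8) = (-2t - 18) - (t - 8) = -3t - 10
Result: (-3t - 10)/[(t - 8)(t + 9)]


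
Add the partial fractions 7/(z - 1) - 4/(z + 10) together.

Common denominator (z - 1)(z + 10). Numerator: 7(z + 10) - 4(z - 1) = (7z + 70) - (4z - 4) = 3z + 74
Result: (3z + 74)/[(z - 1)(z + 10)]


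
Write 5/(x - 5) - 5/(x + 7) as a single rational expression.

Common denominator (x - 5)(x + 7). Numerator: 5(x + 7) - 5(x - 5) = (5x + 35) - (5x - 25) = 60
Result: (60)/[(x - 5)(x + 7)]


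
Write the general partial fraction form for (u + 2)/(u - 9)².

Repeated linear factor: P/(u - 9) + Q/(u - 9)²


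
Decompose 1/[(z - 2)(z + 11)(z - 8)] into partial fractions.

Using cover-up method: A = -1/78, B = 1/247, C = 1/114
Result: (-1/78)/(z - 2) + (1/247)/(z + 11) + (1/114)/(z - 8)


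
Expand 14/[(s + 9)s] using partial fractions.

14/(s + 9)s = α/(s + 9) + β/s. α = 14/(-9 - 0) = -14/9, β = 14/(0 + 9) = 14/9
Result: (-14/9)/(s + 9) + (14/9)/s


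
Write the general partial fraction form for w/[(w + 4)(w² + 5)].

Linear + irreducible quadratic: A/(w + 4) + (Bw + C)/(w² + 5)


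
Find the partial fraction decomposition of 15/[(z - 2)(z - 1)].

15/(z - 2)(z - 1) = A/(z - 2) + B/(z - 1). A = 15/(2 - 1) = 15, B = 15/(1 - 2) = -15
Result: 15/(z - 2) - 15/(z - 1)


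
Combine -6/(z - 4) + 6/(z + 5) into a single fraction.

Common denominator (z - 4)(z + 5). Numerator: -6(z + 5) + 6(z - 4) = (-6z - 30) + (6z - 24) = -54
Result: (-54)/[(z - 4)(z + 5)]


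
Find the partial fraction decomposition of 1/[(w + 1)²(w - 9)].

Cover-up at w=9: C = 1/(9 + 1)² = 1/100. Cover-up at w=-1: B = 1/(-1 - 9) = -1/10. Comparing w² coeff: A = -C = -1/100
Result: (-1/100)/(w + 1) - (1/10)/(w + 1)² + (1/100)/(w - 9)


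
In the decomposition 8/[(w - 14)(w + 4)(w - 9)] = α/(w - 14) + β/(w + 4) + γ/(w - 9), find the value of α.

Cover-up at w = 14: α = 8/[(14 + 4)(14 - 9)] = 8/[(18)(5)] = 8/90 = 4/45


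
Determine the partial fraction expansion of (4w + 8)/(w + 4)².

(4w + 8) = α(w + 4) + β. At w = -4: β = 4·(-4) + 8 = -8. Coeff of w: α = 4
Result: 4/(w + 4) - 8/(w + 4)²


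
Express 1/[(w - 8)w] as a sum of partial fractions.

1/(w - 8)w = P/(w - 8) + Q/w. P = 1/(8 - 0) = 1/8, Q = 1/(0 - 8) = -1/8
Result: (1/8)/(w - 8) - (1/8)/w


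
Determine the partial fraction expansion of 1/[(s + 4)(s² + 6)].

Cover-up at s = -4: P = 1/((-4)² + 6) = 1/22. Then Q = -P = -1/22, R = -P·(0 - 4) = 2/11
Result: (1/22)/(s + 4) - ((1/22)s - 2/11)/(s² + 6)


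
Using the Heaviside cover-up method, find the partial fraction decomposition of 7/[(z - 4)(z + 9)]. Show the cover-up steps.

Cover (z - 4): set z=4, get α = 7/(4 + 9) = 7/13. Cover (z + 9): set z=-9, get β = 7/(-9 - 4) = -7/13.
Result: (7/13)/(z - 4) - (7/13)/(z + 9)


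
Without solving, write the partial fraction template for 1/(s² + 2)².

Repeated quadratic factor: (As + B)/(s² + 2) + (Cs + D)/(s² + 2)²


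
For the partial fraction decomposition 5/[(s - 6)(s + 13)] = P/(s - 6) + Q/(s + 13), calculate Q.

Cover-up at s = -13: Q = 5/(-13 - 6) = -5/19


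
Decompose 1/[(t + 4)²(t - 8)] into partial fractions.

Cover-up at t=8: γ = 1/(8 + 4)² = 1/144. Cover-up at t=-4: β = 1/(-4 - 8) = -1/12. Comparing t² coeff: α = -γ = -1/144
Result: (-1/144)/(t + 4) - (1/12)/(t + 4)² + (1/144)/(t - 8)


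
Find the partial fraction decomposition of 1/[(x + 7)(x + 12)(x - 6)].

Using cover-up method: A = -1/65, B = 1/90, C = 1/234
Result: (-1/65)/(x + 7) + (1/90)/(x + 12) + (1/234)/(x - 6)


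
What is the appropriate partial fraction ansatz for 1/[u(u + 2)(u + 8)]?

Three distinct linear factors: A/u + B/(u + 2) + C/(u + 8)


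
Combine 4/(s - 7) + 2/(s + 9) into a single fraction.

Common denominator (s - 7)(s + 9). Numerator: 4(s + 9) + 2(s - 7) = (4s + 36) + (2s - 14) = 6s + 22
Result: (6s + 22)/[(s - 7)(s + 9)]


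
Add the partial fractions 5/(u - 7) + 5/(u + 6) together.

Common denominator (u - 7)(u + 6). Numerator: 5(u + 6) + 5(u - 7) = (5u + 30) + (5u - 35) = 10u - 5
Result: (10u - 5)/[(u - 7)(u + 6)]


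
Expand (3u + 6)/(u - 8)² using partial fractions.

(3u + 6) = α(u - 8) + β. At u = 8: β = 3·8 + 6 = 30. Coeff of u: α = 3
Result: 3/(u - 8) + 30/(u - 8)²


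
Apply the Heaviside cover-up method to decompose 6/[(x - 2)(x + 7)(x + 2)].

Cover (x - 2), x=2: P = 6/[(2 + 7)(2 + 2)] = 1/6. Cover (x + 7), x=-7: Q = 6/[(-7 - 2)(-7 + 2)] = 2/15. Cover (x + 2), x=-2: R = 6/[(-2 - 2)(-2 + 7)] = -3/10.
Result: (1/6)/(x - 2) + (2/15)/(x + 7) - (3/10)/(x + 2)


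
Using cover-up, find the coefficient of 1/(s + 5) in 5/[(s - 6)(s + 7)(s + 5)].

Cover (s + 5), set s=-5: 5/[(-5 - 6)(-5 + 7)] = -5/22


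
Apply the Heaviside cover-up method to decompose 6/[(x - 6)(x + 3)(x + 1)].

Cover (x - 6), x=6: P = 6/[(6 + 3)(6 + 1)] = 2/21. Cover (x + 3), x=-3: Q = 6/[(-3 - 6)(-3 + 1)] = 1/3. Cover (x + 1), x=-1: R = 6/[(-1 - 6)(-1 + 3)] = -3/7.
Result: (2/21)/(x - 6) + (1/3)/(x + 3) - (3/7)/(x + 1)


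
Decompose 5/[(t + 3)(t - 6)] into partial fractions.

5/(t + 3)(t - 6) = A/(t + 3) + B/(t - 6). A = 5/(-3 - 6) = -5/9, B = 5/(6 + 3) = 5/9
Result: (-5/9)/(t + 3) + (5/9)/(t - 6)


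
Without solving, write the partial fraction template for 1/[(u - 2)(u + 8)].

Distinct linear factors: A/(u - 2) + B/(u + 8)


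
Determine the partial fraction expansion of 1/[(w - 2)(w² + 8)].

Cover-up at w = 2: α = 1/(2² + 8) = 1/12. Then β = -α = -1/12, γ = -α·(0 + 2) = -1/6
Result: (1/12)/(w - 2) - ((1/12)w + 1/6)/(w² + 8)


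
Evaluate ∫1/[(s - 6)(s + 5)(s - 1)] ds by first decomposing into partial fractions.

Cover-up: α = 1/55, β = 1/66, γ = -1/30. Decomposition: (1/55)/(s - 6) + (1/66)/(s + 5) - (1/30)/(s - 1). Integrate each term: (1/55) ln|(s - 6)| + (1/66) ln|(s + 5)| - (1/30) ln|(s - 1)| + C


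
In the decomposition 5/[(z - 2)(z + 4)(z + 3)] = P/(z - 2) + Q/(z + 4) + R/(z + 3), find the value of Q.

Cover-up at z = -4: Q = 5/[(-4 - 2)(-4 + 3)] = 5/[(-6)(-1)] = 5/6


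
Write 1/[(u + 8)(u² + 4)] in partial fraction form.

Cover-up at u = -8: α = 1/((-8)² + 4) = 1/68. Then β = -α = -1/68, γ = -α·(0 - 8) = 2/17
Result: (1/68)/(u + 8) - ((1/68)u - 2/17)/(u² + 4)


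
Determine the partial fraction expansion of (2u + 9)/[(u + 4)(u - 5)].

At u=-4: P = (2·(-4) + 9)/(-4 - 5) = -1/9. At u=5: Q = (2·5 + 9)/(5 + 4) = 19/9
Result: (-1/9)/(u + 4) + (19/9)/(u - 5)


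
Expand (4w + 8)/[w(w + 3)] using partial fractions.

At w=0: A = (4·0 + 8)/(0 + 3) = 8/3. At w=-3: B = (4·(-3) + 8)/(-3 - 0) = 4/3
Result: (8/3)/w + (4/3)/(w + 3)


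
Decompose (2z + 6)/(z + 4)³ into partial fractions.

(2z + 6) = P(z + 4)² + Q(z + 4) + R. At z = -4: R = 2·(-4) + 6 = -2. Coefficients: P = 0, Q = 2
Result: 2/(z + 4)² - 2/(z + 4)³


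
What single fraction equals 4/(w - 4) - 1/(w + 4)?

Common denominator (w - 4)(w + 4). Numerator: 4(w + 4) - 1(w - 4) = (4w + 16) - (w - 4) = 3w + 20
Result: (3w + 20)/[(w - 4)(w + 4)]


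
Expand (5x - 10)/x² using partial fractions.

(5x - 10) = Ax + B. At x = 0: B = 5·0 - 10 = -10. Coeff of x: A = 5
Result: 5/x - 10/x²


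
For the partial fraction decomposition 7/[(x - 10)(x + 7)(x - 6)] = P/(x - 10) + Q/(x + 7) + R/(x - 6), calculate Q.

Cover-up at x = -7: Q = 7/[(-7 - 10)(-7 - 6)] = 7/[(-17)(-13)] = 7/221


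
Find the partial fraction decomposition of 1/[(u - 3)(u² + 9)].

Cover-up at u = 3: α = 1/(3² + 9) = 1/18. Then β = -α = -1/18, γ = -α·(0 + 3) = -1/6
Result: (1/18)/(u - 3) - ((1/18)u + 1/6)/(u² + 9)


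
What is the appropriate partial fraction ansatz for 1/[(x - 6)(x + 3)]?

Distinct linear factors: P/(x - 6) + Q/(x + 3)


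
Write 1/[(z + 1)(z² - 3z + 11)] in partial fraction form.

Cover-up at z = -1: P = 1/((-1)² - 3·(-1) + 11) = 1/15. Then Q = -P = -1/15, R = -P·(-3 - 1) = 4/15
Result: (1/15)/(z + 1) - ((1/15)z - 4/15)/(z² - 3z + 11)


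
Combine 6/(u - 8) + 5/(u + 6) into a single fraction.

Common denominator (u - 8)(u + 6). Numerator: 6(u + 6) + 5(u - 8) = (6u + 36) + (5u - 40) = 11u - 4
Result: (11u - 4)/[(u - 8)(u + 6)]


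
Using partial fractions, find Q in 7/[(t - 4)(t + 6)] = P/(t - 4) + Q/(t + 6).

Cover-up at t = -6: Q = 7/(-6 - 4) = -7/10


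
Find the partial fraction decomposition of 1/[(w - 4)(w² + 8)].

Cover-up at w = 4: α = 1/(4² + 8) = 1/24. Then β = -α = -1/24, γ = -α·(0 + 4) = -1/6
Result: (1/24)/(w - 4) - ((1/24)w + 1/6)/(w² + 8)


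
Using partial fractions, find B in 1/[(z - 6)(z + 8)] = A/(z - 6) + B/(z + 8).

Cover-up at z = -8: B = 1/(-8 - 6) = -1/14


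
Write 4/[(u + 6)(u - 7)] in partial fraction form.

4/(u + 6)(u - 7) = P/(u + 6) + Q/(u - 7). P = 4/(-6 - 7) = -4/13, Q = 4/(7 + 6) = 4/13
Result: (-4/13)/(u + 6) + (4/13)/(u - 7)


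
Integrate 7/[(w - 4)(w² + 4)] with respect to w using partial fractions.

Cover-up at w=4: α = 7/(4²+4) = 7/20. Coeff matching: β = -7/20, γ = -7/5. Decomposition: (7/20)/(w - 4) - ((7/20)w + 7/5)/(w² + 4). Integrate: linear → ln, quadratic → (1/2)ln + arctan: (7/20) ln|(w - 4)| - (7/40) ln(w² + 4) - (7/10) arctan(w/2) + C


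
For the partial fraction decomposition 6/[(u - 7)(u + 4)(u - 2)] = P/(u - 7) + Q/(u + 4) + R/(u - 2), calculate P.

Cover-up at u = 7: P = 6/[(7 + 4)(7 - 2)] = 6/[(11)(5)] = 6/55


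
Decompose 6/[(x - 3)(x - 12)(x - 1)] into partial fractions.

Using cover-up method: A = -1/3, B = 2/33, C = 3/11
Result: (-1/3)/(x - 3) + (2/33)/(x - 12) + (3/11)/(x - 1)


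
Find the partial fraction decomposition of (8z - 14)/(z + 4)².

(8z - 14) = P(z + 4) + Q. At z = -4: Q = 8·(-4) - 14 = -46. Coeff of z: P = 8
Result: 8/(z + 4) - 46/(z + 4)²


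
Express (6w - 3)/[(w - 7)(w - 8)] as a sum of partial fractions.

At w=7: P = (6·7 - 3)/(7 - 8) = -39. At w=8: Q = (6·8 - 3)/(8 - 7) = 45
Result: -39/(w - 7) + 45/(w - 8)


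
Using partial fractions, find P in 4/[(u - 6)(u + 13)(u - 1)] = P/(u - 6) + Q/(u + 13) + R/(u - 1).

Cover-up at u = 6: P = 4/[(6 + 13)(6 - 1)] = 4/[(19)(5)] = 4/95


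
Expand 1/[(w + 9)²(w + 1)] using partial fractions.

Cover-up at w=-1: γ = 1/(-1 + 9)² = 1/64. Cover-up at w=-9: β = 1/(-9 + 1) = -1/8. Comparing w² coeff: α = -γ = -1/64
Result: (-1/64)/(w + 9) - (1/8)/(w + 9)² + (1/64)/(w + 1)


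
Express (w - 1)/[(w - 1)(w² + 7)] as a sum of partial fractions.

At w=1: P = (1·1 - 1)/(1² + 7) = 0. Q = -P = 0, R = 1 - 1·P = 1
Result: (1)/(w² + 7)


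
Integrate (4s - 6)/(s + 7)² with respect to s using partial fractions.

Decompose: A = 4, B = 4·(-7) - 6 = -34, so (4s - 6)/(s + 7)² = 4/(s + 7) - 34/(s + 7)². Integrate: ∫ A/(s + 7) ds = 4 ln|(s + 7)|; ∫ B/(s + 7)² ds = 34/(s + 7). Sum: 4 ln|(s + 7)| + 34/(s + 7) + C


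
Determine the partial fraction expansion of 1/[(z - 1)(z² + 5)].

Cover-up at z = 1: α = 1/(1² + 5) = 1/6. Then β = -α = -1/6, γ = -α·(0 + 1) = -1/6
Result: (1/6)/(z - 1) - ((1/6)z + 1/6)/(z² + 5)


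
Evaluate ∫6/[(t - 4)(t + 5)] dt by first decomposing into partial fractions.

Decompose: 6/[(t - 4)(t + 5)] = (2/3)/(t - 4) - (2/3)/(t + 5). Integrate each term: (2/3) ln|(t - 4)| - (2/3) ln|(t + 5)| + C


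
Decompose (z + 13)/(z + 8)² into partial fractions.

(z + 13) = P(z + 8) + Q. At z = -8: Q = 1·(-8) + 13 = 5. Coeff of z: P = 1
Result: 1/(z + 8) + 5/(z + 8)²


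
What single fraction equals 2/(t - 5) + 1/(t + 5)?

Common denominator (t - 5)(t + 5). Numerator: 2(t + 5) + 1(t - 5) = (2t + 10) + (t - 5) = 3t + 5
Result: (3t + 5)/[(t - 5)(t + 5)]


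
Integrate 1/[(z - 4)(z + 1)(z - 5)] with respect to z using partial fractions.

Cover-up: A = -1/5, B = 1/30, C = 1/6. Decomposition: (-1/5)/(z - 4) + (1/30)/(z + 1) + (1/6)/(z - 5). Integrate each term: (-1/5) ln|(z - 4)| + (1/30) ln|(z + 1)| + (1/6) ln|(z - 5)| + C


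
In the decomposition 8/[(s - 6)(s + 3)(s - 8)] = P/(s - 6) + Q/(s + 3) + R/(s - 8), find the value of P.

Cover-up at s = 6: P = 8/[(6 + 3)(6 - 8)] = 8/[(9)(-2)] = -8/18 = -4/9


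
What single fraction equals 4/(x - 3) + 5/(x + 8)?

Common denominator (x - 3)(x + 8). Numerator: 4(x + 8) + 5(x - 3) = (4x + 32) + (5x - 15) = 9x + 17
Result: (9x + 17)/[(x - 3)(x + 8)]


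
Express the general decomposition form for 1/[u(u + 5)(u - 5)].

Three distinct linear factors: A/u + B/(u + 5) + C/(u - 5)


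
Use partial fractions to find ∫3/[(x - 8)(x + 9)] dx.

Decompose: 3/[(x - 8)(x + 9)] = (3/17)/(x - 8) - (3/17)/(x + 9). Integrate each term: (3/17) ln|(x - 8)| - (3/17) ln|(x + 9)| + C


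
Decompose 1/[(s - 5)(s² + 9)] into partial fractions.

Cover-up at s = 5: A = 1/(5² + 9) = 1/34. Then B = -A = -1/34, C = -A·(0 + 5) = -5/34
Result: (1/34)/(s - 5) - ((1/34)s + 5/34)/(s² + 9)


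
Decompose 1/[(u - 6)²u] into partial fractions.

Cover-up at u=0: γ = 1/(0 - 6)² = 1/36. Cover-up at u=6: β = 1/(6 - 0) = 1/6. Comparing u² coeff: α = -γ = -1/36
Result: (-1/36)/(u - 6) + (1/6)/(u - 6)² + (1/36)/u


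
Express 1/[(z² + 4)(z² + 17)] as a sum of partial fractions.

Coefficient matching gives A = C = 0, B = 1/(17-4) = 1/13, D = -B = -1/13
Result: (1/13)/(z² + 4) - (1/13)/(z² + 17)


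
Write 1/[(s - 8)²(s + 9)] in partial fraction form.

Cover-up at s=-9: C = 1/(-9 - 8)² = 1/289. Cover-up at s=8: B = 1/(8 + 9) = 1/17. Comparing s² coeff: A = -C = -1/289
Result: (-1/289)/(s - 8) + (1/17)/(s - 8)² + (1/289)/(s + 9)


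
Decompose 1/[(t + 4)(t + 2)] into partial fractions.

1/(t + 4)(t + 2) = P/(t + 4) + Q/(t + 2). P = 1/(-4 + 2) = -1/2, Q = 1/(-2 + 4) = 1/2
Result: (-1/2)/(t + 4) + (1/2)/(t + 2)


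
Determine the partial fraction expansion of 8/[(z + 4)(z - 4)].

8/(z + 4)(z - 4) = A/(z + 4) + B/(z - 4). A = 8/(-4 - 4) = -1, B = 8/(4 + 4) = 1
Result: -1/(z + 4) + 1/(z - 4)


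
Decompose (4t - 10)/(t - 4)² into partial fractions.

(4t - 10) = α(t - 4) + β. At t = 4: β = 4·4 - 10 = 6. Coeff of t: α = 4
Result: 4/(t - 4) + 6/(t - 4)²


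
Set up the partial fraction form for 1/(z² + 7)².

Repeated quadratic factor: (Az + B)/(z² + 7) + (Cz + D)/(z² + 7)²


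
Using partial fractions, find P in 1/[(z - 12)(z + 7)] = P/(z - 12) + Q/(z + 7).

Cover-up at z = 12: P = 1/(12 + 7) = 1/19


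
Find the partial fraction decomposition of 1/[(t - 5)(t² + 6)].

Cover-up at t = 5: A = 1/(5² + 6) = 1/31. Then B = -A = -1/31, C = -A·(0 + 5) = -5/31
Result: (1/31)/(t - 5) - ((1/31)t + 5/31)/(t² + 6)


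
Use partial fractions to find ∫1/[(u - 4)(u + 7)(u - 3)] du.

Cover-up: P = 1/11, Q = 1/110, R = -1/10. Decomposition: (1/11)/(u - 4) + (1/110)/(u + 7) - (1/10)/(u - 3). Integrate each term: (1/11) ln|(u - 4)| + (1/110) ln|(u + 7)| - (1/10) ln|(u - 3)| + C


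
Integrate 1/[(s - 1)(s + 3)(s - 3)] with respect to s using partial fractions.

Cover-up: P = -1/8, Q = 1/24, R = 1/12. Decomposition: (-1/8)/(s - 1) + (1/24)/(s + 3) + (1/12)/(s - 3). Integrate each term: (-1/8) ln|(s - 1)| + (1/24) ln|(s + 3)| + (1/12) ln|(s - 3)| + C


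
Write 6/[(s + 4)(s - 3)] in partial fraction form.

6/(s + 4)(s - 3) = A/(s + 4) + B/(s - 3). A = 6/(-4 - 3) = -6/7, B = 6/(3 + 4) = 6/7
Result: (-6/7)/(s + 4) + (6/7)/(s - 3)


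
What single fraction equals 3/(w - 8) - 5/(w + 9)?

Common denominator (w - 8)(w + 9). Numerator: 3(w + 9) - 5(w - 8) = (3w + 27) - (5w - 40) = -2w + 67
Result: (-2w + 67)/[(w - 8)(w + 9)]


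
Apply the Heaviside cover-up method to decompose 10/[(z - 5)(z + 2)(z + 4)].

Cover (z - 5), z=5: A = 10/[(5 + 2)(5 + 4)] = 10/63. Cover (z + 2), z=-2: B = 10/[(-2 - 5)(-2 + 4)] = -5/7. Cover (z + 4), z=-4: C = 10/[(-4 - 5)(-4 + 2)] = 5/9.
Result: (10/63)/(z - 5) - (5/7)/(z + 2) + (5/9)/(z + 4)


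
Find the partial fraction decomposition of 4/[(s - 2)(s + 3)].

4/(s - 2)(s + 3) = α/(s - 2) + β/(s + 3). α = 4/(2 + 3) = 4/5, β = 4/(-3 - 2) = -4/5
Result: (4/5)/(s - 2) - (4/5)/(s + 3)


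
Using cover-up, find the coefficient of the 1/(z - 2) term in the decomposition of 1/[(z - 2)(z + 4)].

Cover (z - 2), set z=2: 1/((z + 4) at z=2) = 1/(6) = 1/6


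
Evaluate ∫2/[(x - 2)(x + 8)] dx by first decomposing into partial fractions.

Decompose: 2/[(x - 2)(x + 8)] = (1/5)/(x - 2) - (1/5)/(x + 8). Integrate each term: (1/5) ln|(x - 2)| - (1/5) ln|(x + 8)| + C


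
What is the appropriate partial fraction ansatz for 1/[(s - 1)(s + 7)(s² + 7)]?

Two linear + quadratic: A/(s - 1) + B/(s + 7) + (Cs + D)/(s² + 7)


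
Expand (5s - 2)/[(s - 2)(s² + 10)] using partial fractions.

At s=2: α = (5·2 - 2)/(2² + 10) = 4/7. β = -α = -4/7, γ = 5 - 2·α = 27/7
Result: (4/7)/(s - 2) - ((4/7)s - 27/7)/(s² + 10)


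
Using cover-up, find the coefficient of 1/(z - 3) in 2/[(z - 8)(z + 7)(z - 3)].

Cover (z - 3), set z=3: 2/[(3 - 8)(3 + 7)] = -1/25


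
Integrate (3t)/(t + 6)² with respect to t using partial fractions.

Decompose: P = 3, Q = 3·(-6) + 0 = -18, so (3t)/(t + 6)² = 3/(t + 6) - 18/(t + 6)². Integrate: ∫ P/(t + 6) dt = 3 ln|(t + 6)|; ∫ Q/(t + 6)² dt = 18/(t + 6). Sum: 3 ln|(t + 6)| + 18/(t + 6) + C


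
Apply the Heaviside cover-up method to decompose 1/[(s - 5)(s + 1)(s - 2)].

Cover (s - 5), s=5: α = 1/[(5 + 1)(5 - 2)] = 1/18. Cover (s + 1), s=-1: β = 1/[(-1 - 5)(-1 - 2)] = 1/18. Cover (s - 2), s=2: γ = 1/[(2 - 5)(2 + 1)] = -1/9.
Result: (1/18)/(s - 5) + (1/18)/(s + 1) - (1/9)/(s - 2)


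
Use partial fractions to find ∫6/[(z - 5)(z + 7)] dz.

Decompose: 6/[(z - 5)(z + 7)] = (1/2)/(z - 5) - (1/2)/(z + 7). Integrate each term: (1/2) ln|(z - 5)| - (1/2) ln|(z + 7)| + C


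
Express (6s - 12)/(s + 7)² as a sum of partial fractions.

(6s - 12) = P(s + 7) + Q. At s = -7: Q = 6·(-7) - 12 = -54. Coeff of s: P = 6
Result: 6/(s + 7) - 54/(s + 7)²


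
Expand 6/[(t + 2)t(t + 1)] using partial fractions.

Using cover-up method: P = 3, Q = 3, R = -6
Result: 3/(t + 2) + 3/t - 6/(t + 1)


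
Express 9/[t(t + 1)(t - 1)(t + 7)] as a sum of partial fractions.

Using Heaviside cover-up: (-9/7)/t + (3/4)/(t + 1) + (9/16)/(t - 1) - (3/112)/(t + 7)


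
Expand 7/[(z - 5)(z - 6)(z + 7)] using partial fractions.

Using cover-up method: P = -7/12, Q = 7/13, R = 7/156
Result: (-7/12)/(z - 5) + (7/13)/(z - 6) + (7/156)/(z + 7)


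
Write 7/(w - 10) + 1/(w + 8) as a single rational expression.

Common denominator (w - 10)(w + 8). Numerator: 7(w + 8) + 1(w - 10) = (7w + 56) + (w - 10) = 8w + 46
Result: (8w + 46)/[(w - 10)(w + 8)]


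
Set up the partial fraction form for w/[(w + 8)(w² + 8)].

Linear + irreducible quadratic: P/(w + 8) + (Qw + R)/(w² + 8)


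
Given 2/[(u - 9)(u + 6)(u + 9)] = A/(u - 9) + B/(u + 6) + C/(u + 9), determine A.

Cover-up at u = 9: A = 2/[(9 + 6)(9 + 9)] = 2/[(15)(18)] = 2/270 = 1/135


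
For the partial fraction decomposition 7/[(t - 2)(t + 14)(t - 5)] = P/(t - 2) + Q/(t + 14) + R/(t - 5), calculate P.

Cover-up at t = 2: P = 7/[(2 + 14)(2 - 5)] = 7/[(16)(-3)] = -7/48


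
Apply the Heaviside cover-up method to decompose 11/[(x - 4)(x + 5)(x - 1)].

Cover (x - 4), x=4: α = 11/[(4 + 5)(4 - 1)] = 11/27. Cover (x + 5), x=-5: β = 11/[(-5 - 4)(-5 - 1)] = 11/54. Cover (x - 1), x=1: γ = 11/[(1 - 4)(1 + 5)] = -11/18.
Result: (11/27)/(x - 4) + (11/54)/(x + 5) - (11/18)/(x - 1)


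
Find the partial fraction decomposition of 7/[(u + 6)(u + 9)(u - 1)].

Using cover-up method: α = -1/3, β = 7/30, γ = 1/10
Result: (-1/3)/(u + 6) + (7/30)/(u + 9) + (1/10)/(u - 1)


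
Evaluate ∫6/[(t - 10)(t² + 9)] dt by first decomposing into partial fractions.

Cover-up at t=10: α = 6/(10²+9) = 6/109. Coeff matching: β = -6/109, γ = -60/109. Decomposition: (6/109)/(t - 10) - ((6/109)t + 60/109)/(t² + 9). Integrate: linear → ln, quadratic → (1/2)ln + arctan: (6/109) ln|(t - 10)| - (3/109) ln(t² + 9) - (20/109) arctan(t/3) + C


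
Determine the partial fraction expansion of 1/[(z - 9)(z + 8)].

1/(z - 9)(z + 8) = A/(z - 9) + B/(z + 8). A = 1/(9 + 8) = 1/17, B = 1/(-8 - 9) = -1/17
Result: (1/17)/(z - 9) - (1/17)/(z + 8)


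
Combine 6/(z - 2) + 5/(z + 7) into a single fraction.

Common denominator (z - 2)(z + 7). Numerator: 6(z + 7) + 5(z - 2) = (6z + 42) + (5z - 10) = 11z + 32
Result: (11z + 32)/[(z - 2)(z + 7)]


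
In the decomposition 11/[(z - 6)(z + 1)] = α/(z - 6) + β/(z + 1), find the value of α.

Cover-up at z = 6: α = 11/(6 + 1) = 11/7


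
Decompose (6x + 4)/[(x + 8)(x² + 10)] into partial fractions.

At x=-8: P = (6·(-8) + 4)/((-8)² + 10) = -22/37. Q = -P = 22/37, R = 6 - (-8)·P = 46/37
Result: (-22/37)/(x + 8) + ((22/37)x + 46/37)/(x² + 10)


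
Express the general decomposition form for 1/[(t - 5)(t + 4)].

Distinct linear factors: P/(t - 5) + Q/(t + 4)


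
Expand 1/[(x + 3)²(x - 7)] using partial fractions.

Cover-up at x=7: C = 1/(7 + 3)² = 1/100. Cover-up at x=-3: B = 1/(-3 - 7) = -1/10. Comparing x² coeff: A = -C = -1/100
Result: (-1/100)/(x + 3) - (1/10)/(x + 3)² + (1/100)/(x - 7)


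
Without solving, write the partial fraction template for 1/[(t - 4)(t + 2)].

Distinct linear factors: A/(t - 4) + B/(t + 2)


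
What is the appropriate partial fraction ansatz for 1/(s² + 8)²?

Repeated quadratic factor: (Ps + Q)/(s² + 8) + (Rs + S)/(s² + 8)²


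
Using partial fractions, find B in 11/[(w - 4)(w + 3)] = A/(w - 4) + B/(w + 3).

Cover-up at w = -3: B = 11/(-3 - 4) = -11/7


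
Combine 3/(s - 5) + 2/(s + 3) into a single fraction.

Common denominator (s - 5)(s + 3). Numerator: 3(s + 3) + 2(s - 5) = (3s + 9) + (2s - 10) = 5s - 1
Result: (5s - 1)/[(s - 5)(s + 3)]


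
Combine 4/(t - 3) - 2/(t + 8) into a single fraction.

Common denominator (t - 3)(t + 8). Numerator: 4(t + 8) - 2(t - 3) = (4t + 32) - (2t - 6) = 2t + 38
Result: (2t + 38)/[(t - 3)(t + 8)]


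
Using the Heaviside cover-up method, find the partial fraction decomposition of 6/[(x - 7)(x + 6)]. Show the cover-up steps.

Cover (x - 7): set x=7, get α = 6/(7 + 6) = 6/13. Cover (x + 6): set x=-6, get β = 6/(-6 - 7) = -6/13.
Result: (6/13)/(x - 7) - (6/13)/(x + 6)


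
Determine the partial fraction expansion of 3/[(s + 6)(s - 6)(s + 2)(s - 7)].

Using Heaviside cover-up: (-1/208)/(s + 6) - (1/32)/(s - 6) + (1/96)/(s + 2) + (1/39)/(s - 7)


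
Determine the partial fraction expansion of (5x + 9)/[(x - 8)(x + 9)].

At x=8: P = (5·8 + 9)/(8 + 9) = 49/17. At x=-9: Q = (5·(-9) + 9)/(-9 - 8) = 36/17
Result: (49/17)/(x - 8) + (36/17)/(x + 9)


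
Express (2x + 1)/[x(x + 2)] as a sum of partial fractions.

At x=0: P = (2·0 + 1)/(0 + 2) = 1/2. At x=-2: Q = (2·(-2) + 1)/(-2 - 0) = 3/2
Result: (1/2)/x + (3/2)/(x + 2)


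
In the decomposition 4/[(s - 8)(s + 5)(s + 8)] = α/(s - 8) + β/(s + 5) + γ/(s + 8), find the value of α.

Cover-up at s = 8: α = 4/[(8 + 5)(8 + 8)] = 4/[(13)(16)] = 4/208 = 1/52


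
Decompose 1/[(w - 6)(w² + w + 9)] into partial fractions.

Cover-up at w = 6: P = 1/(6² + 1·6 + 9) = 1/51. Then Q = -P = -1/51, R = -P·(1 + 6) = -7/51
Result: (1/51)/(w - 6) - ((1/51)w + 7/51)/(w² + w + 9)


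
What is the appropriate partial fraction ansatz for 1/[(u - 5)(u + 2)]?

Distinct linear factors: P/(u - 5) + Q/(u + 2)


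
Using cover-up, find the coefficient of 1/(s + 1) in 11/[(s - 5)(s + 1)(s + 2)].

Cover (s + 1), set s=-1: 11/[(-1 - 5)(-1 + 2)] = -11/6


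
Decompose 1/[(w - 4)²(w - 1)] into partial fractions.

Cover-up at w=1: C = 1/(1 - 4)² = 1/9. Cover-up at w=4: B = 1/(4 - 1) = 1/3. Comparing w² coeff: A = -C = -1/9
Result: (-1/9)/(w - 4) + (1/3)/(w - 4)² + (1/9)/(w - 1)


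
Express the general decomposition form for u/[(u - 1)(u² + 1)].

Linear + irreducible quadratic: P/(u - 1) + (Qu + R)/(u² + 1)


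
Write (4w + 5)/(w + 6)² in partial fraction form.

(4w + 5) = α(w + 6) + β. At w = -6: β = 4·(-6) + 5 = -19. Coeff of w: α = 4
Result: 4/(w + 6) - 19/(w + 6)²


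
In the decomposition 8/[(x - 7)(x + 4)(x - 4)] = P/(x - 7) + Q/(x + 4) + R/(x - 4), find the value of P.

Cover-up at x = 7: P = 8/[(7 + 4)(7 - 4)] = 8/[(11)(3)] = 8/33


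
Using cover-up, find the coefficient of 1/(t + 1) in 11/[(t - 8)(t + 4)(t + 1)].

Cover (t + 1), set t=-1: 11/[(-1 - 8)(-1 + 4)] = -11/27


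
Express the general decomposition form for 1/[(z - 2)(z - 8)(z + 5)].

Three distinct linear factors: P/(z - 2) + Q/(z - 8) + R/(z + 5)


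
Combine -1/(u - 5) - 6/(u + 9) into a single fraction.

Common denominator (u - 5)(u + 9). Numerator: -1(u + 9) - 6(u - 5) = (-u - 9) - (6u - 30) = -7u + 21
Result: (-7u + 21)/[(u - 5)(u + 9)]
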